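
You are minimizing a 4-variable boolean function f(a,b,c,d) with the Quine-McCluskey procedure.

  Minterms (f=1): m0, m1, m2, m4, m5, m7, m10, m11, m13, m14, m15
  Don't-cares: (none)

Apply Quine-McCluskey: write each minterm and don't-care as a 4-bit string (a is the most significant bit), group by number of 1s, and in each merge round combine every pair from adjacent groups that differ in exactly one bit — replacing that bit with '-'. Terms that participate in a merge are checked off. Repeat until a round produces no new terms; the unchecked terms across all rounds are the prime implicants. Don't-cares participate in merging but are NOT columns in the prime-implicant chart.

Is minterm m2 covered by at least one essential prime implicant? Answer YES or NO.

NO

[col 0] 0000*, 0001*, 0010*, 0100*, 0101*, 0111*, 1010*, 1011*, 1101*, 1110*, 1111*
[col 1] -010, -101*, -111*, 0-00*, 0-01*, 00-0, 000-*, 01-1*, 010-*, 1-10*, 1-11*, 101-*, 11-1*, 111-*
[col 2] -1-1, 0-0-, 1-1-
Prime implicants: -010, -1-1, 0-0-, 00-0, 1-1-
PI chart (minterm → PIs covering it):
  0 | 0-0-,00-0
  1 | 0-0-  (sole → essential)
  2 | -010,00-0
  4 | 0-0-  (sole → essential)
  5 | -1-1,0-0-
  7 | -1-1  (sole → essential)
  10 | -010,1-1-
  11 | 1-1-  (sole → essential)
  13 | -1-1  (sole → essential)
  14 | 1-1-  (sole → essential)
  15 | -1-1,1-1-
Essential prime implicants: -1-1, 0-0-, 1-1-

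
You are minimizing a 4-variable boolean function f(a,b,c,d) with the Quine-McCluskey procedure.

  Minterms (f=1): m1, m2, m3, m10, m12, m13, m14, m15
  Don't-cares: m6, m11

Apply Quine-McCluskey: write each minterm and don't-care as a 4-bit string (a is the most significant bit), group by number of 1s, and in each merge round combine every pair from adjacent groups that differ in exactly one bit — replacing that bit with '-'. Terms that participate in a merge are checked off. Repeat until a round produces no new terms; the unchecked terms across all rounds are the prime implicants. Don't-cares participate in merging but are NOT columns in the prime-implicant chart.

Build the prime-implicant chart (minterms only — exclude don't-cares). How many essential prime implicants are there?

2

size-2^0 implicants → 0001(✓)  0010(✓)  0011(✓)  0110(✓)  1010(✓)  1011(✓)  1100(✓)  1101(✓)  1110(✓)  1111(✓)
size-2^1 implicants → -010(✓)  -011(✓)  -110(✓)  0-10(✓)  00-1  001-(✓)  1-10(✓)  1-11(✓)  101-(✓)  11-0(✓)  11-1(✓)  110-(✓)  111-(✓)
size-2^2 implicants → --10  -01-  1-1-  11--
Unchecked terms (primes): --10, -01-, 00-1, 1-1-, 11--
Minterm coverage:
  m1 ⊆ 00-1 [E]
  m2 ⊆ --10,-01-
  m3 ⊆ -01-,00-1
  m10 ⊆ --10,-01-,1-1-
  m12 ⊆ 11-- [E]
  m13 ⊆ 11-- [E]
  m14 ⊆ --10,1-1-,11--
  m15 ⊆ 1-1-,11--
E = {00-1, 11--}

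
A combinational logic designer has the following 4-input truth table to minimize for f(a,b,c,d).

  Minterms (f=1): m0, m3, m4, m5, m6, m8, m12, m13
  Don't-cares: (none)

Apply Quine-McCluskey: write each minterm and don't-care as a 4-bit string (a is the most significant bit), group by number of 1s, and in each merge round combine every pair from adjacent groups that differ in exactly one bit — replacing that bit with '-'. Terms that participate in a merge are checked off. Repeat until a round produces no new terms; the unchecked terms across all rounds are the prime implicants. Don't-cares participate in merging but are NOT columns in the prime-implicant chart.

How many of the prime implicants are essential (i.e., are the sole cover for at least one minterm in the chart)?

4

size-2^0 implicants → 0000(✓)  0011  0100(✓)  0101(✓)  0110(✓)  1000(✓)  1100(✓)  1101(✓)
size-2^1 implicants → -000(✓)  -100(✓)  -101(✓)  0-00(✓)  01-0  010-(✓)  1-00(✓)  110-(✓)
size-2^2 implicants → --00  -10-
Unchecked terms (primes): --00, -10-, 0011, 01-0
Minterm coverage:
  m0 ⊆ --00 [E]
  m3 ⊆ 0011 [E]
  m4 ⊆ --00,-10-,01-0
  m5 ⊆ -10- [E]
  m6 ⊆ 01-0 [E]
  m8 ⊆ --00 [E]
  m12 ⊆ --00,-10-
  m13 ⊆ -10- [E]
E = {--00, -10-, 0011, 01-0}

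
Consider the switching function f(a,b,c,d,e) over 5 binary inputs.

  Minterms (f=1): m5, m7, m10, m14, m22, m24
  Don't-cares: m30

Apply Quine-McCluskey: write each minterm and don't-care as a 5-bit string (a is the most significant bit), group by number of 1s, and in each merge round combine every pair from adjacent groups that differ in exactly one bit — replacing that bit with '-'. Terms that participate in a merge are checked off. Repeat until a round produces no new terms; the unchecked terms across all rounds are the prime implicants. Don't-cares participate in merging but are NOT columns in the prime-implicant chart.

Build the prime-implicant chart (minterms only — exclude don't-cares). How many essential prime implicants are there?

Round 0: 00101✓ 00111✓ 01010✓ 01110✓ 10110✓ 11000 11110✓
Round 1: -1110 001-1 01-10 1-110
PIs = {-1110, 001-1, 01-10, 1-110, 11000}
Coverage chart:
  m5: 001-1 ←essential
  m7: 001-1 ←essential
  m10: 01-10 ←essential
  m14: -1110,01-10
  m22: 1-110 ←essential
  m24: 11000 ←essential
Essential: 001-1, 01-10, 1-110, 11000

4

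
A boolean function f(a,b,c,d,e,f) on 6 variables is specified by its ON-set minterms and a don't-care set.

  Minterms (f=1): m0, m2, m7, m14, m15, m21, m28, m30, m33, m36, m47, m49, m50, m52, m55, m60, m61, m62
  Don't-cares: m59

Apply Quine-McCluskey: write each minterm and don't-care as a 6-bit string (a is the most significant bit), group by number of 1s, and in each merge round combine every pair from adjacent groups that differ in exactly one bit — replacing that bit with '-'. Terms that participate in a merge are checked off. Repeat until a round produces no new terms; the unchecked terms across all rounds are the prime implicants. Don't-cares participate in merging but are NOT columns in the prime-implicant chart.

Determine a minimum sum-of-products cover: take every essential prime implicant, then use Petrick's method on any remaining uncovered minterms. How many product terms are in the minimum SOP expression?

[col 0] 000000*, 000010*, 000111*, 001110*, 001111*, 010101, 011100*, 011110*, 100001*, 100100*, 101111*, 110001*, 110010, 110100*, 110111, 111011, 111100*, 111101*, 111110*
[col 1] -01111, -11100*, -11110*, 0-1110, 00-111, 0000-0, 00111-, 0111-0*, 1-0001, 1-0100, 11-100, 1111-0*, 11110-
[col 2] -111-0
Prime implicants: -01111, -111-0, 0-1110, 00-111, 0000-0, 00111-, 010101, 1-0001, 1-0100, 11-100, 110010, 110111, 111011, 11110-
PI chart (minterm → PIs covering it):
  0 | 0000-0  (sole → essential)
  2 | 0000-0  (sole → essential)
  7 | 00-111  (sole → essential)
  14 | 0-1110,00111-
  15 | -01111,00-111,00111-
  21 | 010101  (sole → essential)
  28 | -111-0  (sole → essential)
  30 | -111-0,0-1110
  33 | 1-0001  (sole → essential)
  36 | 1-0100  (sole → essential)
  47 | -01111  (sole → essential)
  49 | 1-0001  (sole → essential)
  50 | 110010  (sole → essential)
  52 | 1-0100,11-100
  55 | 110111  (sole → essential)
  60 | -111-0,11-100,11110-
  61 | 11110-  (sole → essential)
  62 | -111-0  (sole → essential)
Essential prime implicants: -01111, -111-0, 00-111, 0000-0, 010101, 1-0001, 1-0100, 110010, 110111, 11110-
Petrick residual → 0-1110
Minimum SOP uses 11 PIs: b'cdef + bcdf' + a'cdef' + a'b'def + a'b'c'd'f' + a'bc'de'f + ac'd'e'f + ac'de'f' + abc'd'ef' + abc'def + abcde'

11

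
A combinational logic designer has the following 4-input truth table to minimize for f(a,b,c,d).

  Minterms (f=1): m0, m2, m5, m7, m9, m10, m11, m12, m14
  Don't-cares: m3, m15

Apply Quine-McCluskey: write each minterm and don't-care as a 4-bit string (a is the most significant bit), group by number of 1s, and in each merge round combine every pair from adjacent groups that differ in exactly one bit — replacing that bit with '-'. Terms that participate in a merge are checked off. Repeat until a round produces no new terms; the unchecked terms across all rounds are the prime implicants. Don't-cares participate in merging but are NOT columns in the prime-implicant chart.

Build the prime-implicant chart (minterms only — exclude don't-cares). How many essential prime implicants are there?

[col 0] 0000*, 0010*, 0011*, 0101*, 0111*, 1001*, 1010*, 1011*, 1100*, 1110*, 1111*
[col 1] -010*, -011*, -111*, 0-11*, 00-0, 001-*, 01-1, 1-10*, 1-11*, 10-1, 101-*, 11-0, 111-*
[col 2] --11, -01-, 1-1-
Prime implicants: --11, -01-, 00-0, 01-1, 1-1-, 10-1, 11-0
PI chart (minterm → PIs covering it):
  0 | 00-0  (sole → essential)
  2 | -01-,00-0
  5 | 01-1  (sole → essential)
  7 | --11,01-1
  9 | 10-1  (sole → essential)
  10 | -01-,1-1-
  11 | --11,-01-,1-1-,10-1
  12 | 11-0  (sole → essential)
  14 | 1-1-,11-0
Essential prime implicants: 00-0, 01-1, 10-1, 11-0

4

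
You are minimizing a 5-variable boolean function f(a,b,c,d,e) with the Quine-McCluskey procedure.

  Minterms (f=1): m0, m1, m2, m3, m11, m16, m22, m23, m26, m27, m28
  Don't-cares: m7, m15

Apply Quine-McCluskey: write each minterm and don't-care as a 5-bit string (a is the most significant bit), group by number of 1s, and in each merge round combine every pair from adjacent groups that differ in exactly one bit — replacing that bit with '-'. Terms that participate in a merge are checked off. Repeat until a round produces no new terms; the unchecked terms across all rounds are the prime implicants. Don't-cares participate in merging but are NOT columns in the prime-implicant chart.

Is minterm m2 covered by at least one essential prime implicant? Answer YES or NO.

[col 0] 00000*, 00001*, 00010*, 00011*, 00111*, 01011*, 01111*, 10000*, 10110*, 10111*, 11010*, 11011*, 11100
[col 1] -0000, -0111, -1011, 0-011*, 0-111*, 00-11*, 000-0*, 000-1*, 0000-*, 0001-*, 01-11*, 1011-, 1101-
[col 2] 0--11, 000--
Prime implicants: -0000, -0111, -1011, 0--11, 000--, 1011-, 1101-, 11100
PI chart (minterm → PIs covering it):
  0 | -0000,000--
  1 | 000--  (sole → essential)
  2 | 000--  (sole → essential)
  3 | 0--11,000--
  11 | -1011,0--11
  16 | -0000  (sole → essential)
  22 | 1011-  (sole → essential)
  23 | -0111,1011-
  26 | 1101-  (sole → essential)
  27 | -1011,1101-
  28 | 11100  (sole → essential)
Essential prime implicants: -0000, 000--, 1011-, 1101-, 11100

YES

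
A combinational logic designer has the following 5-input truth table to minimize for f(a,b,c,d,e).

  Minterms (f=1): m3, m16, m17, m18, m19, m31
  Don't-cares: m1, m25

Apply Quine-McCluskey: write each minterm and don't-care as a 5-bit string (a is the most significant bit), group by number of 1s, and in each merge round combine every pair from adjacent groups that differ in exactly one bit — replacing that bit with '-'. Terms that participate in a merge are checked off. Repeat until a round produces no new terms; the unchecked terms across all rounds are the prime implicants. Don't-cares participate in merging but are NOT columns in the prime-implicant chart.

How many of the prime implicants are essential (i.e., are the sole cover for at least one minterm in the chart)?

3

[col 0] 00001*, 00011*, 10000*, 10001*, 10010*, 10011*, 11001*, 11111
[col 1] -0001*, -0011*, 000-1*, 1-001, 100-0*, 100-1*, 1000-*, 1001-*
[col 2] -00-1, 100--
Prime implicants: -00-1, 1-001, 100--, 11111
PI chart (minterm → PIs covering it):
  3 | -00-1  (sole → essential)
  16 | 100--  (sole → essential)
  17 | -00-1,1-001,100--
  18 | 100--  (sole → essential)
  19 | -00-1,100--
  31 | 11111  (sole → essential)
Essential prime implicants: -00-1, 100--, 11111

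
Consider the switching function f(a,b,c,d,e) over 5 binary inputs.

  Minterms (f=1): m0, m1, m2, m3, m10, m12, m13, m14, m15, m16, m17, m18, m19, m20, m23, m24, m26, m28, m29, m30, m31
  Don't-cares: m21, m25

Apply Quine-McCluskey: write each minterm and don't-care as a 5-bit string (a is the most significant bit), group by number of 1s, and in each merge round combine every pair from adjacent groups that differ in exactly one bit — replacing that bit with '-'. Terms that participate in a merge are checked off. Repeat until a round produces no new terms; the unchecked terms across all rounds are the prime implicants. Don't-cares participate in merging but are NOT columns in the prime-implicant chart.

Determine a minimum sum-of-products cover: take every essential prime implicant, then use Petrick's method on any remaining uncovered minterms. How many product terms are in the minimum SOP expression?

5

Round 0: 00000✓ 00001✓ 00010✓ 00011✓ 01010✓ 01100✓ 01101✓ 01110✓ 01111✓ 10000✓ 10001✓ 10010✓ 10011✓ 10100✓ 10101✓ 10111✓ 11000✓ 11001✓ 11010✓ 11100✓ 11101✓ 11110✓ 11111✓
Round 1: -0000✓ -0001✓ -0010✓ -0011✓ -1010✓ -1100✓ -1101✓ -1110✓ -1111✓ 0-010✓ 000-0✓ 000-1✓ 0000-✓ 0001-✓ 01-10✓ 011-0✓ 011-1✓ 0110-✓ 0111-✓ 1-000✓ 1-001✓ 1-010✓ 1-100✓ 1-101✓ 1-111✓ 10-00✓ 10-01✓ 10-11✓ 100-0✓ 100-1✓ 1000-✓ 1001-✓ 101-1✓ 1010-✓ 11-00✓ 11-01✓ 11-10✓ 110-0✓ 1100-✓ 111-0✓ 111-1✓ 1110-✓ 1111-✓
Round 2: --010 -00-0✓ -00-1✓ -000-✓ -001-✓ -1-10 -11-0✓ -11-1✓ -110-✓ -111-✓ 000--✓ 011--✓ 1--00✓ 1--01✓ 1-0-0 1-00-✓ 1-1-1 1-10-✓ 10--1 10-0-✓ 100--✓ 11--0 11-0-✓ 111--✓
Round 3: -00-- -11-- 1--0-
PIs = {--010, -00--, -1-10, -11--, 1--0-, 1-0-0, 1-1-1, 10--1, 11--0}
Coverage chart:
  m0: -00-- ←essential
  m1: -00-- ←essential
  m2: --010,-00--
  m3: -00-- ←essential
  m10: --010,-1-10
  m12: -11-- ←essential
  m13: -11-- ←essential
  m14: -1-10,-11--
  m15: -11-- ←essential
  m16: -00--,1--0-,1-0-0
  m17: -00--,1--0-,10--1
  m18: --010,-00--,1-0-0
  m19: -00--,10--1
  m20: 1--0- ←essential
  m23: 1-1-1,10--1
  m24: 1--0-,1-0-0,11--0
  m26: --010,-1-10,1-0-0,11--0
  m28: -11--,1--0-,11--0
  m29: -11--,1--0-,1-1-1
  m30: -1-10,-11--,11--0
  m31: -11--,1-1-1
Essential: -00--, -11--, 1--0-
Petrick residual → --010, 1-1-1
Min cover (5 terms): c'de' + b'c' + bc + ad' + ace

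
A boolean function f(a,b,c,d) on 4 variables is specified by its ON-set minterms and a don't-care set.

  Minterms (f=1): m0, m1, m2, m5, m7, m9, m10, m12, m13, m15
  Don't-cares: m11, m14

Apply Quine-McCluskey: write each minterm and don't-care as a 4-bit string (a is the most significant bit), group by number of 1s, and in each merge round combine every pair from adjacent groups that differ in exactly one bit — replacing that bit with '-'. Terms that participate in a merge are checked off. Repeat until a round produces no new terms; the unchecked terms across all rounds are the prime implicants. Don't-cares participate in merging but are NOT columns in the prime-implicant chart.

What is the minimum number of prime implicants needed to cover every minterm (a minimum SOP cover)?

size-2^0 implicants → 0000(✓)  0001(✓)  0010(✓)  0101(✓)  0111(✓)  1001(✓)  1010(✓)  1011(✓)  1100(✓)  1101(✓)  1110(✓)  1111(✓)
size-2^1 implicants → -001(✓)  -010  -101(✓)  -111(✓)  0-01(✓)  00-0  000-  01-1(✓)  1-01(✓)  1-10(✓)  1-11(✓)  10-1(✓)  101-(✓)  11-0(✓)  11-1(✓)  110-(✓)  111-(✓)
size-2^2 implicants → --01  -1-1  1--1  1-1-  11--
Unchecked terms (primes): --01, -010, -1-1, 00-0, 000-, 1--1, 1-1-, 11--
Minterm coverage:
  m0 ⊆ 00-0,000-
  m1 ⊆ --01,000-
  m2 ⊆ -010,00-0
  m5 ⊆ --01,-1-1
  m7 ⊆ -1-1 [E]
  m9 ⊆ --01,1--1
  m10 ⊆ -010,1-1-
  m12 ⊆ 11-- [E]
  m13 ⊆ --01,-1-1,1--1,11--
  m15 ⊆ -1-1,1--1,1-1-,11--
E = {-1-1, 11--}
Petrick residual → --01, -010, 00-0
Cover = c'd + b'cd' + bd + a'b'd' + ab  |cover|=5

5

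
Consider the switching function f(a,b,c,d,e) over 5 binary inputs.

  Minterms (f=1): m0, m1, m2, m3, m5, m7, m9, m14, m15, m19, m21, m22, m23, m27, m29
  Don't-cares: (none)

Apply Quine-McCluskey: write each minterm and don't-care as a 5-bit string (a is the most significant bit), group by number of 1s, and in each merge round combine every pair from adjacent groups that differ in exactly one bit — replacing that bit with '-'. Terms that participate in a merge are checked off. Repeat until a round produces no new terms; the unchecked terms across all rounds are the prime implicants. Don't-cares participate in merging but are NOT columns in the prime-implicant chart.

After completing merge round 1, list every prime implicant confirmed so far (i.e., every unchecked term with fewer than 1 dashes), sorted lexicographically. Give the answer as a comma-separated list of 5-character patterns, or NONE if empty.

Round 0: 00000✓ 00001✓ 00010✓ 00011✓ 00101✓ 00111✓ 01001✓ 01110✓ 01111✓ 10011✓ 10101✓ 10110✓ 10111✓ 11011✓ 11101✓
Round 1: -0011✓ -0101✓ -0111✓ 0-001 0-111 00-01✓ 00-11✓ 000-0✓ 000-1✓ 0000-✓ 0001-✓ 001-1✓ 0111- 1-011 1-101 10-11✓ 101-1✓ 1011-
Round 2: -0-11 -01-1 00--1 000--
PIs = {-0-11, -01-1, 0-001, 0-111, 00--1, 000--, 0111-, 1-011, 1-101, 1011-}

NONE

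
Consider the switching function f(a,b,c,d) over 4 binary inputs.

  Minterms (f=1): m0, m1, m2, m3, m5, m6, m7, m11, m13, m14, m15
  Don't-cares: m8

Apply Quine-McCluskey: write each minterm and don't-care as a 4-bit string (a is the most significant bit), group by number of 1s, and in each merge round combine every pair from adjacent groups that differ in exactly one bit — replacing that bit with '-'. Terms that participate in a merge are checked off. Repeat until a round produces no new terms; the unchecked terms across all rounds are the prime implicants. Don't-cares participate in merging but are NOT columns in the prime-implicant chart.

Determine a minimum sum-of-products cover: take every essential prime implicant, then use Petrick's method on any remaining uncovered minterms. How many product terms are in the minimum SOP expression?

[col 0] 0000*, 0001*, 0010*, 0011*, 0101*, 0110*, 0111*, 1000*, 1011*, 1101*, 1110*, 1111*
[col 1] -000, -011*, -101*, -110*, -111*, 0-01*, 0-10*, 0-11*, 00-0*, 00-1*, 000-*, 001-*, 01-1*, 011-*, 1-11*, 11-1*, 111-*
[col 2] --11, -1-1, -11-, 0--1, 0-1-, 00--
Prime implicants: --11, -000, -1-1, -11-, 0--1, 0-1-, 00--
PI chart (minterm → PIs covering it):
  0 | -000,00--
  1 | 0--1,00--
  2 | 0-1-,00--
  3 | --11,0--1,0-1-,00--
  5 | -1-1,0--1
  6 | -11-,0-1-
  7 | --11,-1-1,-11-,0--1,0-1-
  11 | --11  (sole → essential)
  13 | -1-1  (sole → essential)
  14 | -11-  (sole → essential)
  15 | --11,-1-1,-11-
Essential prime implicants: --11, -1-1, -11-
Petrick residual → 00--
Minimum SOP uses 4 PIs: cd + bd + bc + a'b'

4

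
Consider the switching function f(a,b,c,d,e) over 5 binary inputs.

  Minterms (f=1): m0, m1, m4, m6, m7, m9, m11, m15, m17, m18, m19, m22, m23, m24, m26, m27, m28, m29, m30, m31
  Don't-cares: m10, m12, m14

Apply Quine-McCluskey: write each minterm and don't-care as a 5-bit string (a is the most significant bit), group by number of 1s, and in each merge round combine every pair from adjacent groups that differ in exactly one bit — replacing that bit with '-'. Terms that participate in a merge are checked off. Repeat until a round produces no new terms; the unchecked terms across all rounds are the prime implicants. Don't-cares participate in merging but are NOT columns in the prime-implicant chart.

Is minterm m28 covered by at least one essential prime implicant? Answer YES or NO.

YES

[col 0] 00000*, 00001*, 00100*, 00110*, 00111*, 01001*, 01010*, 01011*, 01100*, 01110*, 01111*, 10001*, 10010*, 10011*, 10110*, 10111*, 11000*, 11010*, 11011*, 11100*, 11101*, 11110*, 11111*
[col 1] -0001, -0110*, -0111*, -1010*, -1011*, -1100*, -1110*, -1111*, 0-001, 0-100*, 0-110*, 0-111*, 00-00, 0000-, 001-0*, 0011-*, 01-10*, 01-11*, 010-1, 0101-*, 011-0*, 0111-*, 1-010*, 1-011*, 1-110*, 1-111*, 10-10*, 10-11*, 100-1, 1001-*, 1011-*, 11-00*, 11-10*, 11-11*, 110-0*, 1101-*, 111-0*, 111-1*, 1110-*, 1111-*
[col 2] --110*, --111*, -011-*, -1-10*, -1-11*, -101-*, -11-0, -111-*, 0-1-0, 0-11-*, 01-1-*, 1--10*, 1--11*, 1-01-*, 1-11-*, 10-1-*, 11--0, 11-1-*, 111--
[col 3] --11-, -1-1-, 1--1-
Prime implicants: --11-, -0001, -1-1-, -11-0, 0-001, 0-1-0, 00-00, 0000-, 010-1, 1--1-, 100-1, 11--0, 111--
PI chart (minterm → PIs covering it):
  0 | 00-00,0000-
  1 | -0001,0-001,0000-
  4 | 0-1-0,00-00
  6 | --11-,0-1-0
  7 | --11-  (sole → essential)
  9 | 0-001,010-1
  11 | -1-1-,010-1
  15 | --11-,-1-1-
  17 | -0001,100-1
  18 | 1--1-  (sole → essential)
  19 | 1--1-,100-1
  22 | --11-,1--1-
  23 | --11-,1--1-
  24 | 11--0  (sole → essential)
  26 | -1-1-,1--1-,11--0
  27 | -1-1-,1--1-
  28 | -11-0,11--0,111--
  29 | 111--  (sole → essential)
  30 | --11-,-1-1-,-11-0,1--1-,11--0,111--
  31 | --11-,-1-1-,1--1-,111--
Essential prime implicants: --11-, 1--1-, 11--0, 111--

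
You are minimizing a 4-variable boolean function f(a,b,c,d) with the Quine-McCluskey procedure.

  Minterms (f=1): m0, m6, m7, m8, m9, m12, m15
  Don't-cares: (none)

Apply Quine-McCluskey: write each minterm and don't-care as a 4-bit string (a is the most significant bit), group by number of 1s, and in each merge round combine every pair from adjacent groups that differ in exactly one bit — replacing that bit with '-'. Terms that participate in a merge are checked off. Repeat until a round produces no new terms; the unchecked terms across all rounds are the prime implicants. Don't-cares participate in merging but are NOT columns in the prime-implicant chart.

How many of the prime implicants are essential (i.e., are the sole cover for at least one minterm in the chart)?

size-2^0 implicants → 0000(✓)  0110(✓)  0111(✓)  1000(✓)  1001(✓)  1100(✓)  1111(✓)
size-2^1 implicants → -000  -111  011-  1-00  100-
Unchecked terms (primes): -000, -111, 011-, 1-00, 100-
Minterm coverage:
  m0 ⊆ -000 [E]
  m6 ⊆ 011- [E]
  m7 ⊆ -111,011-
  m8 ⊆ -000,1-00,100-
  m9 ⊆ 100- [E]
  m12 ⊆ 1-00 [E]
  m15 ⊆ -111 [E]
E = {-000, -111, 011-, 1-00, 100-}

5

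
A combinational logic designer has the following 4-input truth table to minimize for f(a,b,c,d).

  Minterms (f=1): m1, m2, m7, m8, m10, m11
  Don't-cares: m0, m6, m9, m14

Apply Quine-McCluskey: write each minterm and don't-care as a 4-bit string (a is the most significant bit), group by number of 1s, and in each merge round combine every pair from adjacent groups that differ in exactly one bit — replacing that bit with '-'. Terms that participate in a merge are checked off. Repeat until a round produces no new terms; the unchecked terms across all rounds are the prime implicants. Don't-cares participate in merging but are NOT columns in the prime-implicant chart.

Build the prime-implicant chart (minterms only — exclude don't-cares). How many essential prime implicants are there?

size-2^0 implicants → 0000(✓)  0001(✓)  0010(✓)  0110(✓)  0111(✓)  1000(✓)  1001(✓)  1010(✓)  1011(✓)  1110(✓)
size-2^1 implicants → -000(✓)  -001(✓)  -010(✓)  -110(✓)  0-10(✓)  00-0(✓)  000-(✓)  011-  1-10(✓)  10-0(✓)  10-1(✓)  100-(✓)  101-(✓)
size-2^2 implicants → --10  -0-0  -00-  10--
Unchecked terms (primes): --10, -0-0, -00-, 011-, 10--
Minterm coverage:
  m1 ⊆ -00- [E]
  m2 ⊆ --10,-0-0
  m7 ⊆ 011- [E]
  m8 ⊆ -0-0,-00-,10--
  m10 ⊆ --10,-0-0,10--
  m11 ⊆ 10-- [E]
E = {-00-, 011-, 10--}

3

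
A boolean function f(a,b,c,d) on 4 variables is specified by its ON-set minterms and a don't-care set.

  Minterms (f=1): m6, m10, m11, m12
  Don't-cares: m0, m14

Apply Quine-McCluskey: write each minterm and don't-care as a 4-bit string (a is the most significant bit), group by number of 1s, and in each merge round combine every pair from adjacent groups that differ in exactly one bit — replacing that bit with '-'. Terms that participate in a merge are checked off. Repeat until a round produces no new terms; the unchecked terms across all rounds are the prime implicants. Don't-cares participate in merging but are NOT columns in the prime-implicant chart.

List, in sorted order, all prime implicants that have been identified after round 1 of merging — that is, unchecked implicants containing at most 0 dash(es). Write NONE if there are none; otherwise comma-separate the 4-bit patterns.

size-2^0 implicants → 0000  0110(✓)  1010(✓)  1011(✓)  1100(✓)  1110(✓)
size-2^1 implicants → -110  1-10  101-  11-0
Unchecked terms (primes): -110, 0000, 1-10, 101-, 11-0

0000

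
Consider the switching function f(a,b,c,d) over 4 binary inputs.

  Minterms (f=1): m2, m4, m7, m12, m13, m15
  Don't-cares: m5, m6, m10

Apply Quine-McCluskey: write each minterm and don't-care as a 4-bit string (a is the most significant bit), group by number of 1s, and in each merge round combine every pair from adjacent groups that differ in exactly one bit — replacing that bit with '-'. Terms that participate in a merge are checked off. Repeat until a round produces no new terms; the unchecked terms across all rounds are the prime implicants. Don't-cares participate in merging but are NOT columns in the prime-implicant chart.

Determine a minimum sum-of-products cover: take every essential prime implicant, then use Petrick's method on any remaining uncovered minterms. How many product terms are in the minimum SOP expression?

Round 0: 0010✓ 0100✓ 0101✓ 0110✓ 0111✓ 1010✓ 1100✓ 1101✓ 1111✓
Round 1: -010 -100✓ -101✓ -111✓ 0-10 01-0✓ 01-1✓ 010-✓ 011-✓ 11-1✓ 110-✓
Round 2: -1-1 -10- 01--
PIs = {-010, -1-1, -10-, 0-10, 01--}
Coverage chart:
  m2: -010,0-10
  m4: -10-,01--
  m7: -1-1,01--
  m12: -10- ←essential
  m13: -1-1,-10-
  m15: -1-1 ←essential
Essential: -1-1, -10-
Petrick residual → -010
Min cover (3 terms): b'cd' + bd + bc'

3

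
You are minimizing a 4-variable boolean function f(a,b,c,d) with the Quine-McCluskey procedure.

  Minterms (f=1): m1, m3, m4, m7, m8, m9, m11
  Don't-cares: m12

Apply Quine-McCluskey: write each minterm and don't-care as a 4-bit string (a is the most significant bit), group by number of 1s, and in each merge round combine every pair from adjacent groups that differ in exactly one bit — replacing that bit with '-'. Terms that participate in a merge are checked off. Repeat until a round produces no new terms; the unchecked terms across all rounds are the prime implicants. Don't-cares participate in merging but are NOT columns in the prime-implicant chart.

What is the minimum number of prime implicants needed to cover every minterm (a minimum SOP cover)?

4

Round 0: 0001✓ 0011✓ 0100✓ 0111✓ 1000✓ 1001✓ 1011✓ 1100✓
Round 1: -001✓ -011✓ -100 0-11 00-1✓ 1-00 10-1✓ 100-
Round 2: -0-1
PIs = {-0-1, -100, 0-11, 1-00, 100-}
Coverage chart:
  m1: -0-1 ←essential
  m3: -0-1,0-11
  m4: -100 ←essential
  m7: 0-11 ←essential
  m8: 1-00,100-
  m9: -0-1,100-
  m11: -0-1 ←essential
Essential: -0-1, -100, 0-11
Petrick residual → 1-00
Min cover (4 terms): b'd + bc'd' + a'cd + ac'd'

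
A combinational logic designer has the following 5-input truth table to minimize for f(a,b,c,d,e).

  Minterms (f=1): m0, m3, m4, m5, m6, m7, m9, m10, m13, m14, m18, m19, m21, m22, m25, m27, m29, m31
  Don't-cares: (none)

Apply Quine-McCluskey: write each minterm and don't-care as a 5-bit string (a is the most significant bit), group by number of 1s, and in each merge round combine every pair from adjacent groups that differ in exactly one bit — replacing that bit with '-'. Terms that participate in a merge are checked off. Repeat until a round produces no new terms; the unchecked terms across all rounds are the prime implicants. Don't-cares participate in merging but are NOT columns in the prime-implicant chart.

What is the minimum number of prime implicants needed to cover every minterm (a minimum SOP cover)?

Round 0: 00000✓ 00011✓ 00100✓ 00101✓ 00110✓ 00111✓ 01001✓ 01010✓ 01101✓ 01110✓ 10010✓ 10011✓ 10101✓ 10110✓ 11001✓ 11011✓ 11101✓ 11111✓
Round 1: -0011 -0101✓ -0110 -1001✓ -1101✓ 0-101✓ 0-110 00-00 00-11 001-0✓ 001-1✓ 0010-✓ 0011-✓ 01-01✓ 01-10 1-011 1-101✓ 10-10 1001- 11-01✓ 11-11✓ 110-1✓ 111-1✓
Round 2: --101 -1-01 001-- 11--1
PIs = {--101, -0011, -0110, -1-01, 0-110, 00-00, 00-11, 001--, 01-10, 1-011, 10-10, 1001-, 11--1}
Coverage chart:
  m0: 00-00 ←essential
  m3: -0011,00-11
  m4: 00-00,001--
  m5: --101,001--
  m6: -0110,0-110,001--
  m7: 00-11,001--
  m9: -1-01 ←essential
  m10: 01-10 ←essential
  m13: --101,-1-01
  m14: 0-110,01-10
  m18: 10-10,1001-
  m19: -0011,1-011,1001-
  m21: --101 ←essential
  m22: -0110,10-10
  m25: -1-01,11--1
  m27: 1-011,11--1
  m29: --101,-1-01,11--1
  m31: 11--1 ←essential
Essential: --101, -1-01, 00-00, 01-10, 11--1
Petrick residual → -0011, 001--, 10-10
Min cover (8 terms): cd'e + b'c'de + bd'e + a'b'd'e' + a'b'c + a'bde' + ab'de' + abe

8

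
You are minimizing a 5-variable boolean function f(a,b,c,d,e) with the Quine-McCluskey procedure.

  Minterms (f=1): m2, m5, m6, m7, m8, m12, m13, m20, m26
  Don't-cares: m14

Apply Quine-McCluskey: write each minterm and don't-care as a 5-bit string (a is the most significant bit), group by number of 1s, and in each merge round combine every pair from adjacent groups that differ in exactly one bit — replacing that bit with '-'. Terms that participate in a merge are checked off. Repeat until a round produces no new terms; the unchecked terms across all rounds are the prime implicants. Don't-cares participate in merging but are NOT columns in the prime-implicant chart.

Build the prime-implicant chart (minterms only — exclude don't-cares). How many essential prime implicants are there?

4

[col 0] 00010*, 00101*, 00110*, 00111*, 01000*, 01100*, 01101*, 01110*, 10100, 11010
[col 1] 0-101, 0-110, 00-10, 001-1, 0011-, 01-00, 011-0, 0110-
Prime implicants: 0-101, 0-110, 00-10, 001-1, 0011-, 01-00, 011-0, 0110-, 10100, 11010
PI chart (minterm → PIs covering it):
  2 | 00-10  (sole → essential)
  5 | 0-101,001-1
  6 | 0-110,00-10,0011-
  7 | 001-1,0011-
  8 | 01-00  (sole → essential)
  12 | 01-00,011-0,0110-
  13 | 0-101,0110-
  20 | 10100  (sole → essential)
  26 | 11010  (sole → essential)
Essential prime implicants: 00-10, 01-00, 10100, 11010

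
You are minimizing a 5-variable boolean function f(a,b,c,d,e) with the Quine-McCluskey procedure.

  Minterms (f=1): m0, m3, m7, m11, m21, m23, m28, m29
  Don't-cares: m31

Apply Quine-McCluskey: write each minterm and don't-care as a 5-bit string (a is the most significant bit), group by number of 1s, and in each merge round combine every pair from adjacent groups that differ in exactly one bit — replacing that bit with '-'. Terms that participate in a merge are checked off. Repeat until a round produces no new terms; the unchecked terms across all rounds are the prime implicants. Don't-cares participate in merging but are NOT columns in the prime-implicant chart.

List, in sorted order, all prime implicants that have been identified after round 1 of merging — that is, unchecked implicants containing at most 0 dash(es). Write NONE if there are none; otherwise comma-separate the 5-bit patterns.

Round 0: 00000 00011✓ 00111✓ 01011✓ 10101✓ 10111✓ 11100✓ 11101✓ 11111✓
Round 1: -0111 0-011 00-11 1-101✓ 1-111✓ 101-1✓ 111-1✓ 1110-
Round 2: 1-1-1
PIs = {-0111, 0-011, 00-11, 00000, 1-1-1, 1110-}

00000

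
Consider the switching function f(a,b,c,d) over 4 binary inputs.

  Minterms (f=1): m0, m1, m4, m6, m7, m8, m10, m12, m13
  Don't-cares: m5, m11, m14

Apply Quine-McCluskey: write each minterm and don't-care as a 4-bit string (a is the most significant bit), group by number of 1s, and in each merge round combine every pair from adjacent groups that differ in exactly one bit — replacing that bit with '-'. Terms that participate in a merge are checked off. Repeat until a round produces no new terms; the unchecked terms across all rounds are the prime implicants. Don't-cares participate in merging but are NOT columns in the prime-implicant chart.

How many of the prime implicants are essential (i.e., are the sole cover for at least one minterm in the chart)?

Round 0: 0000✓ 0001✓ 0100✓ 0101✓ 0110✓ 0111✓ 1000✓ 1010✓ 1011✓ 1100✓ 1101✓ 1110✓
Round 1: -000✓ -100✓ -101✓ -110✓ 0-00✓ 0-01✓ 000-✓ 01-0✓ 01-1✓ 010-✓ 011-✓ 1-00✓ 1-10✓ 10-0✓ 101- 11-0✓ 110-✓
Round 2: --00 -1-0 -10- 0-0- 01-- 1--0
PIs = {--00, -1-0, -10-, 0-0-, 01--, 1--0, 101-}
Coverage chart:
  m0: --00,0-0-
  m1: 0-0- ←essential
  m4: --00,-1-0,-10-,0-0-,01--
  m6: -1-0,01--
  m7: 01-- ←essential
  m8: --00,1--0
  m10: 1--0,101-
  m12: --00,-1-0,-10-,1--0
  m13: -10- ←essential
Essential: -10-, 0-0-, 01--

3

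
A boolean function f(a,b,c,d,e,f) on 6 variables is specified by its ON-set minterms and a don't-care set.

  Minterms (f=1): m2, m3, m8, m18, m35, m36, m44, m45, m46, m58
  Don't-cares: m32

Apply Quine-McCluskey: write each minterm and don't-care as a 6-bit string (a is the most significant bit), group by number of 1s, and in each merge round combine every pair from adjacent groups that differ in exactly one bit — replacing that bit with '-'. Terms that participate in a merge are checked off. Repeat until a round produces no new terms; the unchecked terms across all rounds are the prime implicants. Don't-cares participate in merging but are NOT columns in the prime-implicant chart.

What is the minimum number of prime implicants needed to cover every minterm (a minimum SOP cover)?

size-2^0 implicants → 000010(✓)  000011(✓)  001000  010010(✓)  100000(✓)  100011(✓)  100100(✓)  101100(✓)  101101(✓)  101110(✓)  111010
size-2^1 implicants → -00011  0-0010  00001-  10-100  100-00  1011-0  10110-
Unchecked terms (primes): -00011, 0-0010, 00001-, 001000, 10-100, 100-00, 1011-0, 10110-, 111010
Minterm coverage:
  m2 ⊆ 0-0010,00001-
  m3 ⊆ -00011,00001-
  m8 ⊆ 001000 [E]
  m18 ⊆ 0-0010 [E]
  m35 ⊆ -00011 [E]
  m36 ⊆ 10-100,100-00
  m44 ⊆ 10-100,1011-0,10110-
  m45 ⊆ 10110- [E]
  m46 ⊆ 1011-0 [E]
  m58 ⊆ 111010 [E]
E = {-00011, 0-0010, 001000, 1011-0, 10110-, 111010}
Petrick residual → 10-100
Cover = b'c'd'ef + a'c'd'ef' + a'b'cd'e'f' + ab'de'f' + ab'cdf' + ab'cde' + abcd'ef'  |cover|=7

7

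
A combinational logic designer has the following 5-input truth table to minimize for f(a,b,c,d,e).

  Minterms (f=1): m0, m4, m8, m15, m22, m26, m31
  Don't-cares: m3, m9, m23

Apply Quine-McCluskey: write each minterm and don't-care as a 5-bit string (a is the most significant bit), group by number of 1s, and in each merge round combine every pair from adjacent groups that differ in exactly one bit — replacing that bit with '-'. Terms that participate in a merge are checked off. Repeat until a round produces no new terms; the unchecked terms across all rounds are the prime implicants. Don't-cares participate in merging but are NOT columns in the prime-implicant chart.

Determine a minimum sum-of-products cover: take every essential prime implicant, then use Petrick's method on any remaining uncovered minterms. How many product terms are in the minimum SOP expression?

Round 0: 00000✓ 00011 00100✓ 01000✓ 01001✓ 01111✓ 10110✓ 10111✓ 11010 11111✓
Round 1: -1111 0-000 00-00 0100- 1-111 1011-
PIs = {-1111, 0-000, 00-00, 00011, 0100-, 1-111, 1011-, 11010}
Coverage chart:
  m0: 0-000,00-00
  m4: 00-00 ←essential
  m8: 0-000,0100-
  m15: -1111 ←essential
  m22: 1011- ←essential
  m26: 11010 ←essential
  m31: -1111,1-111
Essential: -1111, 00-00, 1011-, 11010
Petrick residual → 0-000
Min cover (5 terms): bcde + a'c'd'e' + a'b'd'e' + ab'cd + abc'de'

5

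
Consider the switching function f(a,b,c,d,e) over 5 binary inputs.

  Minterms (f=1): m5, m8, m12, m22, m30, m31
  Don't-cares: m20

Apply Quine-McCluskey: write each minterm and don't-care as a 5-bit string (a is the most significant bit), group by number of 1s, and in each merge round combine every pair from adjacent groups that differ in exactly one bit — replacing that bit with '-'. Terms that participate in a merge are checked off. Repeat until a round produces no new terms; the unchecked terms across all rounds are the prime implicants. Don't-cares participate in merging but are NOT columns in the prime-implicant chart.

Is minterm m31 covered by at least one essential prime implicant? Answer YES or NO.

[col 0] 00101, 01000*, 01100*, 10100*, 10110*, 11110*, 11111*
[col 1] 01-00, 1-110, 101-0, 1111-
Prime implicants: 00101, 01-00, 1-110, 101-0, 1111-
PI chart (minterm → PIs covering it):
  5 | 00101  (sole → essential)
  8 | 01-00  (sole → essential)
  12 | 01-00  (sole → essential)
  22 | 1-110,101-0
  30 | 1-110,1111-
  31 | 1111-  (sole → essential)
Essential prime implicants: 00101, 01-00, 1111-

YES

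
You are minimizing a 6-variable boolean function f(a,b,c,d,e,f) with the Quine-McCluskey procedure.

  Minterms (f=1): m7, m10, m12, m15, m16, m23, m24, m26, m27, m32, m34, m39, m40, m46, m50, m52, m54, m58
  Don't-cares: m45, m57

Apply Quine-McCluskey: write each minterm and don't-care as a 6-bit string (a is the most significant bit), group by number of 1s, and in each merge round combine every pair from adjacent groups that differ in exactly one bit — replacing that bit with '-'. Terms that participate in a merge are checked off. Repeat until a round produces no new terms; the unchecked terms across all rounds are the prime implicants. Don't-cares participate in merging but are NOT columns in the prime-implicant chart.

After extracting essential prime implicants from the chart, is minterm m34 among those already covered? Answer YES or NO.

NO

[col 0] 000111*, 001010*, 001100, 001111*, 010000*, 010111*, 011000*, 011010*, 011011*, 100000*, 100010*, 100111*, 101000*, 101101, 101110, 110010*, 110100*, 110110*, 111001, 111010*
[col 1] -00111, -11010, 0-0111, 0-1010, 00-111, 01-000, 0110-0, 01101-, 1-0010, 10-000, 1000-0, 11-010, 110-10, 1101-0
Prime implicants: -00111, -11010, 0-0111, 0-1010, 00-111, 001100, 01-000, 0110-0, 01101-, 1-0010, 10-000, 1000-0, 101101, 101110, 11-010, 110-10, 1101-0, 111001
PI chart (minterm → PIs covering it):
  7 | -00111,0-0111,00-111
  10 | 0-1010  (sole → essential)
  12 | 001100  (sole → essential)
  15 | 00-111  (sole → essential)
  16 | 01-000  (sole → essential)
  23 | 0-0111  (sole → essential)
  24 | 01-000,0110-0
  26 | -11010,0-1010,0110-0,01101-
  27 | 01101-  (sole → essential)
  32 | 10-000,1000-0
  34 | 1-0010,1000-0
  39 | -00111  (sole → essential)
  40 | 10-000  (sole → essential)
  46 | 101110  (sole → essential)
  50 | 1-0010,11-010,110-10
  52 | 1101-0  (sole → essential)
  54 | 110-10,1101-0
  58 | -11010,11-010
Essential prime implicants: -00111, 0-0111, 0-1010, 00-111, 001100, 01-000, 01101-, 10-000, 101110, 1101-0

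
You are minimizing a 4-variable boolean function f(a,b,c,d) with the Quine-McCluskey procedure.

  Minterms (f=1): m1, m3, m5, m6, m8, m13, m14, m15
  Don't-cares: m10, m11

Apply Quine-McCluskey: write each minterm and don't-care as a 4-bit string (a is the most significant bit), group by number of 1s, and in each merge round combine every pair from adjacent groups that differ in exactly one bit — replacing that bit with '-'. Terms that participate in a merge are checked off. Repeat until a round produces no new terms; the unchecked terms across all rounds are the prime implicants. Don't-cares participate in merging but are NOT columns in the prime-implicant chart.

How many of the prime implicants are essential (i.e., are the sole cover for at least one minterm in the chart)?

2

Round 0: 0001✓ 0011✓ 0101✓ 0110✓ 1000✓ 1010✓ 1011✓ 1101✓ 1110✓ 1111✓
Round 1: -011 -101 -110 0-01 00-1 1-10✓ 1-11✓ 10-0 101-✓ 11-1 111-✓
Round 2: 1-1-
PIs = {-011, -101, -110, 0-01, 00-1, 1-1-, 10-0, 11-1}
Coverage chart:
  m1: 0-01,00-1
  m3: -011,00-1
  m5: -101,0-01
  m6: -110 ←essential
  m8: 10-0 ←essential
  m13: -101,11-1
  m14: -110,1-1-
  m15: 1-1-,11-1
Essential: -110, 10-0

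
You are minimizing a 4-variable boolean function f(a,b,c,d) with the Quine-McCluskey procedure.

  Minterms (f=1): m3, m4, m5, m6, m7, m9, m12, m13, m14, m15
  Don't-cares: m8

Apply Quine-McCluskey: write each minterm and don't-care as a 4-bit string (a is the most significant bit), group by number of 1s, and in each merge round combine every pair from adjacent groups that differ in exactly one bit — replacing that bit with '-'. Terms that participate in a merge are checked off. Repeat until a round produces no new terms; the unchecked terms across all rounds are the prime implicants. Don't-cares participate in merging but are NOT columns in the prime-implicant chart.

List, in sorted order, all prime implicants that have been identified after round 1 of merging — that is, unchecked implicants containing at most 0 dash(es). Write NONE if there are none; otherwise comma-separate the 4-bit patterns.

NONE

size-2^0 implicants → 0011(✓)  0100(✓)  0101(✓)  0110(✓)  0111(✓)  1000(✓)  1001(✓)  1100(✓)  1101(✓)  1110(✓)  1111(✓)
size-2^1 implicants → -100(✓)  -101(✓)  -110(✓)  -111(✓)  0-11  01-0(✓)  01-1(✓)  010-(✓)  011-(✓)  1-00(✓)  1-01(✓)  100-(✓)  11-0(✓)  11-1(✓)  110-(✓)  111-(✓)
size-2^2 implicants → -1-0(✓)  -1-1(✓)  -10-(✓)  -11-(✓)  01--(✓)  1-0-  11--(✓)
size-2^3 implicants → -1--
Unchecked terms (primes): -1--, 0-11, 1-0-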